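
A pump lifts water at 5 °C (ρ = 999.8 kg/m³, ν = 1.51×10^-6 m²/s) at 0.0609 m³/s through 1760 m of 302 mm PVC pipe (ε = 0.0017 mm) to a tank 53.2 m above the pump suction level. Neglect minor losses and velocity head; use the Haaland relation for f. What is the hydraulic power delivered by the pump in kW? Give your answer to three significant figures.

V = 4Q/(πD²) = 0.8502 m/s; Re = 1.70×10^5; ε/D = 5.63×10^-6; f = 0.01603
h_f = f(L/D)V²/2g = 3.442 m
Total head H = z + h_f = 53.2 + 3.442 = 56.64 m
P_hyd = ρgQH = 999.8·9.81·0.0609·56.64 = 33.83 kW

P_hyd ≈ 33.8 kW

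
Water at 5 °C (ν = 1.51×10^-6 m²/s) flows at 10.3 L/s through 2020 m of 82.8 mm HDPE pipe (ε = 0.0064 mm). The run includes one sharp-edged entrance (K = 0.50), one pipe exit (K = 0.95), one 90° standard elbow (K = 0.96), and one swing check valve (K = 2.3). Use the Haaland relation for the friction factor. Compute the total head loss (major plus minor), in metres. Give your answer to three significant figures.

V = 4Q/(πD²) = 1.913 m/s; V²/2g = 0.1865 m
Re = 1.05×10^5, ε/D = 7.73×10^-5 → f = 0.01799 (Haaland)
Major: h_f = f(L/D)·V²/2g = 0.01799·24396·0.1865 = 81.87 m
Minor: ΣK = 4.71; h_m = ΣK·V²/2g = 0.8784 m
Total H_L = 81.87 + 0.8784 = 82.74 m

H_L ≈ 82.7 m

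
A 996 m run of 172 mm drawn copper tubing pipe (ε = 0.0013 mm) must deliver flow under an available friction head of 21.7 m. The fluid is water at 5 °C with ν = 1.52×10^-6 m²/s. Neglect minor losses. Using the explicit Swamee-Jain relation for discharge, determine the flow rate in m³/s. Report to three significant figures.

Swamee-Jain (Type II): Q = -0.965·√(gD⁵h_f/L)·ln[ε/(3.7D) + √(3.17ν²L/(gD³h_f))]
√(gD⁵h_f/L) = √(9.81·0.172⁵·21.7/996) = 0.005672
ε/(3.7D) = 2.04×10^-6; √(3.17ν²L/(gD³h_f)) = 8.21×10^-5
Q = -0.965·0.005672·ln(8.411×10^-5) = 0.05136 m³/s
Check: V = 2.21 m/s, Re = 2.50×10^5, f = 0.01496, h_f = 21.6 m ≈ 21.7 m ✓

Q ≈ 0.0514 m³/s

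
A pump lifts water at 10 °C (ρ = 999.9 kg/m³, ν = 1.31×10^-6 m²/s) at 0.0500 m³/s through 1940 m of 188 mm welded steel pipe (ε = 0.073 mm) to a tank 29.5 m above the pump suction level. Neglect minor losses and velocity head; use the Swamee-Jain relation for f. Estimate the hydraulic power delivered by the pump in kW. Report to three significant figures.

P_hyd ≈ 29.4 kW

V = 4Q/(πD²) = 1.801 m/s; Re = 2.58×10^5; ε/D = 3.88×10^-4; f = 0.01788
h_f = f(L/D)V²/2g = 30.51 m
Total head H = z + h_f = 29.5 + 30.51 = 60.01 m
P_hyd = ρgQH = 999.9·9.81·0.0500·60.01 = 29.43 kW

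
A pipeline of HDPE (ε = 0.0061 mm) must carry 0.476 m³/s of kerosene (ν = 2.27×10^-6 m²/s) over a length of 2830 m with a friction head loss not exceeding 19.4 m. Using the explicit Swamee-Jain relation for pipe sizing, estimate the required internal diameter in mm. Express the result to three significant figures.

Swamee-Jain (Type III): D = 0.66·[ε^1.25·(LQ²/(gh_f))^4.75 + ν·Q^9.4·(L/(gh_f))^5.2]^0.04
LQ²/(gh_f) = 3.369; L/(gh_f) = 14.87
Term 1 = ε^1.25·(…)^4.75 = 9.71×10^-5; Term 2 = ν·Q^9.4·(…)^5.2 = 0.00264
D = 0.66·(9.71×10^-5 + 0.00264)^0.04 = 0.5212 m = 521 mm
Check: V = 2.23 m/s, Re = 5.12×10^5, f = 0.01322, h_f = 18.2 m ≈ 19.4 m ✓

D ≈ 521 mm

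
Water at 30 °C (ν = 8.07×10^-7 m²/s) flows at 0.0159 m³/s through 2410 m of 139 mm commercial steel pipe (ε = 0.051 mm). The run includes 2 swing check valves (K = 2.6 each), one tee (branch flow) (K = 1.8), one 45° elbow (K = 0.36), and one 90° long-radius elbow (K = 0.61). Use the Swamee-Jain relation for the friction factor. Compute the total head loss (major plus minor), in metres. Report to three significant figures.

H_L ≈ 18.3 m

V = 4Q/(πD²) = 1.048 m/s; V²/2g = 0.05596 m
Re = 1.80×10^5, ε/D = 3.67×10^-4 → f = 0.01840 (Swamee-Jain)
Major: h_f = f(L/D)·V²/2g = 0.01840·17338·0.05596 = 17.85 m
Minor: ΣK = 7.97; h_m = ΣK·V²/2g = 0.4460 m
Total H_L = 17.85 + 0.4460 = 18.29 m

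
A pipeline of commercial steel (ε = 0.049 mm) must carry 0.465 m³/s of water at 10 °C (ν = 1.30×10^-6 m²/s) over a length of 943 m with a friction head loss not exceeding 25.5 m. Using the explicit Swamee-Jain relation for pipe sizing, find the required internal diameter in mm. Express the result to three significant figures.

D ≈ 394 mm

Swamee-Jain (Type III): D = 0.66·[ε^1.25·(LQ²/(gh_f))^4.75 + ν·Q^9.4·(L/(gh_f))^5.2]^0.04
LQ²/(gh_f) = 0.8151; L/(gh_f) = 3.770
Term 1 = ε^1.25·(…)^4.75 = 1.55×10^-6; Term 2 = ν·Q^9.4·(…)^5.2 = 9.66×10^-7
D = 0.66·(1.55×10^-6 + 9.66×10^-7)^0.04 = 0.3941 m = 394 mm
Check: V = 3.81 m/s, Re = 1.16×10^6, f = 0.01371, h_f = 24.3 m ≈ 25.5 m ✓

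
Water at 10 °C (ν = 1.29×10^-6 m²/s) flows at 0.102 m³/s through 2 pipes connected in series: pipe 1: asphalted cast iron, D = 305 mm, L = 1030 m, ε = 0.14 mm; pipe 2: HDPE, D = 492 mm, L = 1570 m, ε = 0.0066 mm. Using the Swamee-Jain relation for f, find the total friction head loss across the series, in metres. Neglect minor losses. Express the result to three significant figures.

H ≈ 6.76 m

Pipe 1: V = 1.396 m/s, Re = 3.30×10^5, ε/D = 4.59×10^-4, f = 0.01796, h_1 = f(L/D)V²/2g = 6.027 m
Pipe 2: V = 0.5365 m/s, Re = 2.05×10^5, ε/D = 1.34×10^-5, f = 0.01559, h_2 = f(L/D)V²/2g = 0.7298 m
Series → Q common, losses add: H = Σh = 6.757 m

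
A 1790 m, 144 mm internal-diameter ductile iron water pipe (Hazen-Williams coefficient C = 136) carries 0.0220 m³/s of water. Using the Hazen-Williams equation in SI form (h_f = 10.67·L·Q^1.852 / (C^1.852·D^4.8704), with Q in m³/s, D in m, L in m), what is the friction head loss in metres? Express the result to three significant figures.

h_f = 10.67·1790·0.0220^1.852 / (136^1.852·0.144^4.8704) = 22.86 m

h_f ≈ 22.9 m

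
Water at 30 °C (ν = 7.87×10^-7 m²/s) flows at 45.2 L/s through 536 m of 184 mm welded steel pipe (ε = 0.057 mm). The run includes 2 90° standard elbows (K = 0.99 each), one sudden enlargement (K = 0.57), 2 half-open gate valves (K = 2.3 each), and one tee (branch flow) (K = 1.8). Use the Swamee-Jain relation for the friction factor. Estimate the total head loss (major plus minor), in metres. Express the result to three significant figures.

H_L ≈ 8.49 m

V = 4Q/(πD²) = 1.700 m/s; V²/2g = 0.1473 m
Re = 3.97×10^5, ε/D = 3.10×10^-4 → f = 0.01673 (Swamee-Jain)
Major: h_f = f(L/D)·V²/2g = 0.01673·2913·0.1473 = 7.176 m
Minor: ΣK = 8.95; h_m = ΣK·V²/2g = 1.318 m
Total H_L = 7.176 + 1.318 = 8.494 m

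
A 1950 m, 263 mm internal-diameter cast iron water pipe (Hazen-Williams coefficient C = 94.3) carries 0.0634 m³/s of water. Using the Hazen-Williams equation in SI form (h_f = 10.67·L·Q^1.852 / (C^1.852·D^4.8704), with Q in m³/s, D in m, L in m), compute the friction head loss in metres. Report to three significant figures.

h_f ≈ 18.5 m

h_f = 10.67·1950·0.0634^1.852 / (94.3^1.852·0.263^4.8704) = 18.53 m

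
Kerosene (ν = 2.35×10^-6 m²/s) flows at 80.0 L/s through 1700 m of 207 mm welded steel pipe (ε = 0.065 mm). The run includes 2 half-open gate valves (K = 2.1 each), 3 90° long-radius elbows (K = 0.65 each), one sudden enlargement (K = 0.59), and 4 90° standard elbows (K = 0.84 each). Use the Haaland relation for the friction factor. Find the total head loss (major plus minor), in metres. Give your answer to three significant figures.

V = 4Q/(πD²) = 2.377 m/s; V²/2g = 0.2880 m
Re = 2.09×10^5, ε/D = 3.14×10^-4 → f = 0.01750 (Haaland)
Major: h_f = f(L/D)·V²/2g = 0.01750·8213·0.2880 = 41.40 m
Minor: ΣK = 10.1; h_m = ΣK·V²/2g = 2.909 m
Total H_L = 41.40 + 2.909 = 44.31 m

H_L ≈ 44.3 m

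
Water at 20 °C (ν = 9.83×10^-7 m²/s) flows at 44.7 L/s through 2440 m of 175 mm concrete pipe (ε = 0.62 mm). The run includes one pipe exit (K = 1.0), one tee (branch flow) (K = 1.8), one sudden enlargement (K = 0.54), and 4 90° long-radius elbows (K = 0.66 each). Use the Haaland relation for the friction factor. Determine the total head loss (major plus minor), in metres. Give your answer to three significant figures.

V = 4Q/(πD²) = 1.858 m/s; V²/2g = 0.1760 m
Re = 3.31×10^5, ε/D = 0.00354 → f = 0.02782 (Haaland)
Major: h_f = f(L/D)·V²/2g = 0.02782·13943·0.1760 = 68.27 m
Minor: ΣK = 5.98; h_m = ΣK·V²/2g = 1.053 m
Total H_L = 68.27 + 1.053 = 69.32 m

H_L ≈ 69.3 m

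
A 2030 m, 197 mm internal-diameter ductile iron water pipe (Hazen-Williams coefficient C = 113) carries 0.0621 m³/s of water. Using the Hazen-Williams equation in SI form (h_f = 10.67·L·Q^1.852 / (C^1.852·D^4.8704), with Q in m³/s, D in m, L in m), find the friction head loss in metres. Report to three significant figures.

h_f ≈ 54.2 m

h_f = 10.67·2030·0.0621^1.852 / (113^1.852·0.197^4.8704) = 54.25 m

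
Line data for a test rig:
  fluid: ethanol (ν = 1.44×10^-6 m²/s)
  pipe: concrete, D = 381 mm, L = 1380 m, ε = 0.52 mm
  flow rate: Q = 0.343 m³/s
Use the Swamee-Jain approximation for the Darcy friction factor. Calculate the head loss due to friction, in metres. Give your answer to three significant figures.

V = 4Q/(πD²) = 4·0.343/(π·0.381²) = 3.009 m/s
Re = VD/ν = 3.009·0.381/1.44×10^-6 = 7.96×10^5 → turbulent
ε/D = 0.52/381 = 0.00136
Swamee-Jain: f = 0.02161
h_f = f(L/D)V²/(2g) = 0.02161·(1380/0.381)·3.009²/(2·9.81) = 36.11 m

h_f ≈ 36.1 m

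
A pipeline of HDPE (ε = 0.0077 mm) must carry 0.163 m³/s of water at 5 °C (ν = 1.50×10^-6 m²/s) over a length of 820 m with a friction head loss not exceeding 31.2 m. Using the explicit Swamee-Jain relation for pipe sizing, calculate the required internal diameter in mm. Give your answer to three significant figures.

D ≈ 241 mm

Swamee-Jain (Type III): D = 0.66·[ε^1.25·(LQ²/(gh_f))^4.75 + ν·Q^9.4·(L/(gh_f))^5.2]^0.04
LQ²/(gh_f) = 0.07118; L/(gh_f) = 2.679
Term 1 = ε^1.25·(…)^4.75 = 1.43×10^-12; Term 2 = ν·Q^9.4·(…)^5.2 = 9.91×10^-12
D = 0.66·(1.43×10^-12 + 9.91×10^-12)^0.04 = 0.2408 m = 241 mm
Check: V = 3.58 m/s, Re = 5.74×10^5, f = 0.01331, h_f = 29.6 m ≈ 31.2 m ✓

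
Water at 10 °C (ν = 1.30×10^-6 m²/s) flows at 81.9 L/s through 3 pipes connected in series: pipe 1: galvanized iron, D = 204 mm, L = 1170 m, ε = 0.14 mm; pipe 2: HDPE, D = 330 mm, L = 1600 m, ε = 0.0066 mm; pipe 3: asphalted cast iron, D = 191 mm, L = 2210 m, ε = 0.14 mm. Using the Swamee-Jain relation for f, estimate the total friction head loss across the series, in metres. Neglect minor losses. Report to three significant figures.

Pipe 1: V = 2.506 m/s, Re = 3.93×10^5, ε/D = 6.86×10^-4, f = 0.01905, h_1 = f(L/D)V²/2g = 34.96 m
Pipe 2: V = 0.9576 m/s, Re = 2.43×10^5, ε/D = 2.00×10^-5, f = 0.01516, h_2 = f(L/D)V²/2g = 3.436 m
Pipe 3: V = 2.858 m/s, Re = 4.20×10^5, ε/D = 7.33×10^-4, f = 0.01923, h_3 = f(L/D)V²/2g = 92.66 m
Series → Q common, losses add: H = Σh = 131.1 m

H ≈ 131 m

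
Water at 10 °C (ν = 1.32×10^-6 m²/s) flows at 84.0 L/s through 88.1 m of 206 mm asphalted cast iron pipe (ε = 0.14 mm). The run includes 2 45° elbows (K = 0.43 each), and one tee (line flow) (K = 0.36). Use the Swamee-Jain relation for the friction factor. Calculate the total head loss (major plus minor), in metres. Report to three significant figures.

H_L ≈ 3.03 m

V = 4Q/(πD²) = 2.520 m/s; V²/2g = 0.3238 m
Re = 3.93×10^5, ε/D = 6.80×10^-4 → f = 0.01901 (Swamee-Jain)
Major: h_f = f(L/D)·V²/2g = 0.01901·427.7·0.3238 = 2.633 m
Minor: ΣK = 1.22; h_m = ΣK·V²/2g = 0.3950 m
Total H_L = 2.633 + 0.3950 = 3.028 m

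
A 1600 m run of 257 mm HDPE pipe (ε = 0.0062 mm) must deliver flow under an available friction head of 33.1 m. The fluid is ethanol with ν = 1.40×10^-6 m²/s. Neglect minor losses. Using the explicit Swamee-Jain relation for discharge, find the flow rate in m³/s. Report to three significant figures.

Swamee-Jain (Type II): Q = -0.965·√(gD⁵h_f/L)·ln[ε/(3.7D) + √(3.17ν²L/(gD³h_f))]
√(gD⁵h_f/L) = √(9.81·0.257⁵·33.1/1600) = 0.01508
ε/(3.7D) = 6.52×10^-6; √(3.17ν²L/(gD³h_f)) = 4.25×10^-5
Q = -0.965·0.01508·ln(4.899×10^-5) = 0.1445 m³/s
Check: V = 2.78 m/s, Re = 5.11×10^5, f = 0.01342, h_f = 33.0 m ≈ 33.1 m ✓

Q ≈ 0.144 m³/s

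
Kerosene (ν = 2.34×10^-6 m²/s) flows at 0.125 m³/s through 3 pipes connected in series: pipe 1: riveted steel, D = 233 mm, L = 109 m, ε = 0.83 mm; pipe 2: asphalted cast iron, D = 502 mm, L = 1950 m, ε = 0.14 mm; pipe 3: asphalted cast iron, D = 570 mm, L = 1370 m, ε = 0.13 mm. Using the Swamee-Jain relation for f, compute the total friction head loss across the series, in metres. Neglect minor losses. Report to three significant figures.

Pipe 1: V = 2.932 m/s, Re = 2.92×10^5, ε/D = 0.00356, f = 0.02803, h_1 = f(L/D)V²/2g = 5.745 m
Pipe 2: V = 0.6316 m/s, Re = 1.35×10^5, ε/D = 2.79×10^-4, f = 0.01855, h_2 = f(L/D)V²/2g = 1.465 m
Pipe 3: V = 0.4899 m/s, Re = 1.19×10^5, ε/D = 2.28×10^-4, f = 0.01862, h_3 = f(L/D)V²/2g = 0.5472 m
Series → Q common, losses add: H = Σh = 7.757 m

H ≈ 7.76 m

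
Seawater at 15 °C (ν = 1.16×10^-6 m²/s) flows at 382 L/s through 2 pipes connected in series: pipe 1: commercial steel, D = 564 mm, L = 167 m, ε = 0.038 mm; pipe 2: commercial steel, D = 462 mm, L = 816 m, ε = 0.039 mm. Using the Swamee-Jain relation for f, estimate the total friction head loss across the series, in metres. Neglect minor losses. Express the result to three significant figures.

H ≈ 6.73 m

Pipe 1: V = 1.529 m/s, Re = 7.43×10^5, ε/D = 6.74×10^-5, f = 0.01341, h_1 = f(L/D)V²/2g = 0.4730 m
Pipe 2: V = 2.279 m/s, Re = 9.08×10^5, ε/D = 8.44×10^-5, f = 0.01339, h_2 = f(L/D)V²/2g = 6.259 m
Series → Q common, losses add: H = Σh = 6.732 m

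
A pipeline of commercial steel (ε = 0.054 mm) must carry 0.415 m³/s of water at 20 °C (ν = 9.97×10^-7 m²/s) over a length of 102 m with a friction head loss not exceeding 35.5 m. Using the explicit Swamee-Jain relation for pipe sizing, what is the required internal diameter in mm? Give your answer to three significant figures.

Swamee-Jain (Type III): D = 0.66·[ε^1.25·(LQ²/(gh_f))^4.75 + ν·Q^9.4·(L/(gh_f))^5.2]^0.04
LQ²/(gh_f) = 0.05044; L/(gh_f) = 0.2929
Term 1 = ε^1.25·(…)^4.75 = 3.19×10^-12; Term 2 = ν·Q^9.4·(…)^5.2 = 4.32×10^-13
D = 0.66·(3.19×10^-12 + 4.32×10^-13)^0.04 = 0.2301 m = 230 mm
Check: V = 9.98 m/s, Re = 2.30×10^6, f = 0.01466, h_f = 33.0 m ≈ 35.5 m ✓

D ≈ 230 mm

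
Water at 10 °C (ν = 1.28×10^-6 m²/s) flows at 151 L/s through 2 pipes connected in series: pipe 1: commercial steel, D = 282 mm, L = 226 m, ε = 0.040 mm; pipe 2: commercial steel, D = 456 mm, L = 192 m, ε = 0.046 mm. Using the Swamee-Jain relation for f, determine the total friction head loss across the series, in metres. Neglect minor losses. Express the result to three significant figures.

Pipe 1: V = 2.418 m/s, Re = 5.33×10^5, ε/D = 1.42×10^-4, f = 0.01484, h_1 = f(L/D)V²/2g = 3.543 m
Pipe 2: V = 0.9246 m/s, Re = 3.29×10^5, ε/D = 1.01×10^-4, f = 0.01525, h_2 = f(L/D)V²/2g = 0.2798 m
Series → Q common, losses add: H = Σh = 3.823 m

H ≈ 3.82 m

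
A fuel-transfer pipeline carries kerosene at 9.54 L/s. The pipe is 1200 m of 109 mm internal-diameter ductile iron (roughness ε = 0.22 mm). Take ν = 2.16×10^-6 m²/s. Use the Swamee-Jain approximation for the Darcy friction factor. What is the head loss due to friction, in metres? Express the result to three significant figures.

V = 4Q/(πD²) = 4·0.00954/(π·0.109²) = 1.022 m/s
Re = VD/ν = 1.022·0.109/2.16×10^-6 = 5.16×10^4 → turbulent
ε/D = 0.22/109 = 0.00202
Swamee-Jain: f = 0.02673
h_f = f(L/D)V²/(2g) = 0.02673·(1200/0.109)·1.022²/(2·9.81) = 15.68 m

h_f ≈ 15.7 m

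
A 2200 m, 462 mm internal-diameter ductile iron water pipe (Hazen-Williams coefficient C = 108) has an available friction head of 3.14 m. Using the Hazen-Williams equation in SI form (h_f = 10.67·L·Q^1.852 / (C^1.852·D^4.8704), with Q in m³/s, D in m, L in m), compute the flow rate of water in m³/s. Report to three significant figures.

Q ≈ 0.115 m³/s

Rearranging: Q = [h_f·C^1.852·D^4.8704 / (10.67·L)]^(1/1.852)
Q = [3.14·108^1.852·0.462^4.8704 / (10.67·2200)]^0.540 = 0.1148 m³/s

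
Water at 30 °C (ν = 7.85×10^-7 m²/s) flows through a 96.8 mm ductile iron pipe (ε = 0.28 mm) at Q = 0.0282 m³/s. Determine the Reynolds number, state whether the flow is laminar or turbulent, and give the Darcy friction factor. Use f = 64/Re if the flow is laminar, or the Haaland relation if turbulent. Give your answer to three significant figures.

V = 4Q/(πD²) = 3.832 m/s
Re = VD/ν = 3.832·0.0968/7.85×10^-7 = 4.73×10^5
Re > 4000 → turbulent; ε/D = 0.00289
Haaland: f = 0.02622

Re ≈ 4.73×10^5; turbulent; f ≈ 0.0262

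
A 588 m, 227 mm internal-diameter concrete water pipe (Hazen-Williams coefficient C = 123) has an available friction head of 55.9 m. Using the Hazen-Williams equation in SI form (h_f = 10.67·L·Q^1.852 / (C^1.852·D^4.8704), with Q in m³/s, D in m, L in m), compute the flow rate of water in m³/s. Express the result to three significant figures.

Rearranging: Q = [h_f·C^1.852·D^4.8704 / (10.67·L)]^(1/1.852)
Q = [55.9·123^1.852·0.227^4.8704 / (10.67·588)]^0.540 = 0.1947 m³/s

Q ≈ 0.195 m³/s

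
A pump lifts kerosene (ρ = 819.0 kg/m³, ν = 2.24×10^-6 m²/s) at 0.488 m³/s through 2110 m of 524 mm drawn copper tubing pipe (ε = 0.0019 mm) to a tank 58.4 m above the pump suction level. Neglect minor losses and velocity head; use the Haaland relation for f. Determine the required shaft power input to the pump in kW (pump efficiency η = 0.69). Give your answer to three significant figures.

V = 4Q/(πD²) = 2.263 m/s; Re = 5.29×10^5; ε/D = 3.63×10^-6; f = 0.01297
h_f = f(L/D)V²/2g = 13.63 m
Total head H = z + h_f = 58.4 + 13.63 = 72.03 m
P_hyd = ρgQH = 819.0·9.81·0.488·72.03 = 282.4 kW
P_shaft = P_hyd/η = 282.4/0.69 = 409.3 kW

P_shaft ≈ 409 kW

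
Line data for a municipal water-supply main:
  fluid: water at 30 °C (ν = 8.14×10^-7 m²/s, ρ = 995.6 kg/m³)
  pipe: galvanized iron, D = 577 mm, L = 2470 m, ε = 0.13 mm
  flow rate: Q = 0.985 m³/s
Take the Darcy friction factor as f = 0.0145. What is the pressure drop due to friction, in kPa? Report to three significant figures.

V = 4Q/(πD²) = 4·0.985/(π·0.577²) = 3.767 m/s
h_f = f(L/D)V²/(2g) = 0.01450·(2470/0.577)·3.767²/(2·9.81) = 44.89 m
Δp = ρg·h_f = 995.6·9.81·44.89 = 438.5 kPa

Δp ≈ 438 kPa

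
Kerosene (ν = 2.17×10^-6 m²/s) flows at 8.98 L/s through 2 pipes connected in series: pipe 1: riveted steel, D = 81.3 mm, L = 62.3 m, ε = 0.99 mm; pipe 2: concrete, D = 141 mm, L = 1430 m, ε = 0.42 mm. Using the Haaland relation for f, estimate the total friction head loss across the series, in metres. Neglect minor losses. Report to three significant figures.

H ≈ 9.81 m

Pipe 1: V = 1.730 m/s, Re = 6.48×10^4, ε/D = 0.0122, f = 0.04141, h_1 = f(L/D)V²/2g = 4.839 m
Pipe 2: V = 0.5751 m/s, Re = 3.74×10^4, ε/D = 0.00298, f = 0.02908, h_2 = f(L/D)V²/2g = 4.972 m
Series → Q common, losses add: H = Σh = 9.811 m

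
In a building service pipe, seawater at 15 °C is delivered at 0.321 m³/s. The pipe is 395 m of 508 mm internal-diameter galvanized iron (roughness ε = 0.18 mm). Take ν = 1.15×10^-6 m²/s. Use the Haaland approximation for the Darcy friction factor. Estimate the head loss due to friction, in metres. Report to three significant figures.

V = 4Q/(πD²) = 4·0.321/(π·0.508²) = 1.584 m/s
Re = VD/ν = 1.584·0.508/1.15×10^-6 = 7.00×10^5 → turbulent
ε/D = 0.18/508 = 3.54×10^-4
Haaland: f = 0.01630
h_f = f(L/D)V²/(2g) = 0.01630·(395/0.508)·1.584²/(2·9.81) = 1.620 m

h_f ≈ 1.62 m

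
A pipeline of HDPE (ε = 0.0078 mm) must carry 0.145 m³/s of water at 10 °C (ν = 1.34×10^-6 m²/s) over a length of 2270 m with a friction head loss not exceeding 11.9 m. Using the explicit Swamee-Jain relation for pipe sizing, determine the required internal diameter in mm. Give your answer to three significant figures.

Swamee-Jain (Type III): D = 0.66·[ε^1.25·(LQ²/(gh_f))^4.75 + ν·Q^9.4·(L/(gh_f))^5.2]^0.04
LQ²/(gh_f) = 0.4088; L/(gh_f) = 19.45
Term 1 = ε^1.25·(…)^4.75 = 5.89×10^-9; Term 2 = ν·Q^9.4·(…)^5.2 = 8.83×10^-8
D = 0.66·(5.89×10^-9 + 8.83×10^-8)^0.04 = 0.3455 m = 346 mm
Check: V = 1.55 m/s, Re = 3.99×10^5, f = 0.01395, h_f = 11.2 m ≈ 11.9 m ✓

D ≈ 346 mm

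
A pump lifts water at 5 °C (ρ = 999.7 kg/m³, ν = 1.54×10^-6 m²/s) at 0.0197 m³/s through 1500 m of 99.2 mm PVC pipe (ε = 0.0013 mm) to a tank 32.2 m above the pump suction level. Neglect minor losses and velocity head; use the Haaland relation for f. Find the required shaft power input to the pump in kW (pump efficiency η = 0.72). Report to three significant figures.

V = 4Q/(πD²) = 2.549 m/s; Re = 1.64×10^5; ε/D = 1.31×10^-5; f = 0.01618
h_f = f(L/D)V²/2g = 81.02 m
Total head H = z + h_f = 32.2 + 81.02 = 113.2 m
P_hyd = ρgQH = 999.7·9.81·0.0197·113.2 = 21.87 kW
P_shaft = P_hyd/η = 21.87/0.72 = 30.38 kW

P_shaft ≈ 30.4 kW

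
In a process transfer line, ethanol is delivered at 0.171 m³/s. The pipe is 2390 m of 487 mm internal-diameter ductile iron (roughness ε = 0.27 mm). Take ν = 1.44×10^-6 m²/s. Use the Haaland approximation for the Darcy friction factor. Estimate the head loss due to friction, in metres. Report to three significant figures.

V = 4Q/(πD²) = 4·0.171/(π·0.487²) = 0.9180 m/s
Re = VD/ν = 0.9180·0.487/1.44×10^-6 = 3.10×10^5 → turbulent
ε/D = 0.27/487 = 5.54×10^-4
Haaland: f = 0.01834
h_f = f(L/D)V²/(2g) = 0.01834·(2390/0.487)·0.9180²/(2·9.81) = 3.867 m

h_f ≈ 3.87 m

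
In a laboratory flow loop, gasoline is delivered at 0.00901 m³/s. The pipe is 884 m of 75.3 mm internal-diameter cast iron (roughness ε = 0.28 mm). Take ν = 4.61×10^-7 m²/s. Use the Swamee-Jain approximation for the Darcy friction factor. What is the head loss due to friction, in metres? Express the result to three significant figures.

V = 4Q/(πD²) = 4·0.00901/(π·0.0753²) = 2.023 m/s
Re = VD/ν = 2.023·0.0753/4.61×10^-7 = 3.30×10^5 → turbulent
ε/D = 0.28/75.3 = 0.00372
Swamee-Jain: f = 0.02831
h_f = f(L/D)V²/(2g) = 0.02831·(884/0.0753)·2.023²/(2·9.81) = 69.33 m

h_f ≈ 69.3 m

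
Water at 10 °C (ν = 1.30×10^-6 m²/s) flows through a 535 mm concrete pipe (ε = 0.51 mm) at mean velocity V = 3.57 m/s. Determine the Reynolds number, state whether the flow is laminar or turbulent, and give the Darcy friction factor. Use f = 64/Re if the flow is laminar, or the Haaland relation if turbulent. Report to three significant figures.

Re ≈ 1.47×10^6; turbulent; f ≈ 0.0196

Re = VD/ν = 3.570·0.535/1.30×10^-6 = 1.47×10^6
Re > 4000 → turbulent; ε/D = 9.53×10^-4
Haaland: f = 0.01964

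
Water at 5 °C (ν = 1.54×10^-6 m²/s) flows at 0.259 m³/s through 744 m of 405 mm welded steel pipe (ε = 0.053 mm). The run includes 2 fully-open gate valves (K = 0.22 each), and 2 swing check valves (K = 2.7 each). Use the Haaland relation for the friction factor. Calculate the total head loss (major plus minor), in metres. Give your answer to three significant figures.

H_L ≈ 6.70 m

V = 4Q/(πD²) = 2.010 m/s; V²/2g = 0.2060 m
Re = 5.29×10^5, ε/D = 1.31×10^-4 → f = 0.01452 (Haaland)
Major: h_f = f(L/D)·V²/2g = 0.01452·1837·0.2060 = 5.495 m
Minor: ΣK = 5.84; h_m = ΣK·V²/2g = 1.203 m
Total H_L = 5.495 + 1.203 = 6.698 m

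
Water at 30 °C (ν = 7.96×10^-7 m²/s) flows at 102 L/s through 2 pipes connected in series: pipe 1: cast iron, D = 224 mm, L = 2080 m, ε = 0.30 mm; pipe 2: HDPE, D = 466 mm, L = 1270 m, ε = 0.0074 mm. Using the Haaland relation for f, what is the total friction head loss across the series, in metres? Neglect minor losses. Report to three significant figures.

H ≈ 68.7 m

Pipe 1: V = 2.588 m/s, Re = 7.28×10^5, ε/D = 0.00134, f = 0.02145, h_1 = f(L/D)V²/2g = 68.00 m
Pipe 2: V = 0.5981 m/s, Re = 3.50×10^5, ε/D = 1.59×10^-5, f = 0.01408, h_2 = f(L/D)V²/2g = 0.6996 m
Series → Q common, losses add: H = Σh = 68.70 m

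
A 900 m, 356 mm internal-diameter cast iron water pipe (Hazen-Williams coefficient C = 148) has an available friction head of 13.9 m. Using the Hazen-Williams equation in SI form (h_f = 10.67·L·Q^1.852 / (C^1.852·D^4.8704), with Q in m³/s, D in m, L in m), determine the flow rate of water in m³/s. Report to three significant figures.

Rearranging: Q = [h_f·C^1.852·D^4.8704 / (10.67·L)]^(1/1.852)
Q = [13.9·148^1.852·0.356^4.8704 / (10.67·900)]^0.540 = 0.2868 m³/s

Q ≈ 0.287 m³/s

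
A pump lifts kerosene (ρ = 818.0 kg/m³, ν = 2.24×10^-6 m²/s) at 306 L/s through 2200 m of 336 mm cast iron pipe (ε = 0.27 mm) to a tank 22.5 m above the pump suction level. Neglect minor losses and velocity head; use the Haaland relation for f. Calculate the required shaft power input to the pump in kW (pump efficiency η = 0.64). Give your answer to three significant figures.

P_shaft ≈ 380 kW

V = 4Q/(πD²) = 3.451 m/s; Re = 5.18×10^5; ε/D = 8.04×10^-4; f = 0.01926
h_f = f(L/D)V²/2g = 76.54 m
Total head H = z + h_f = 22.5 + 76.54 = 99.04 m
P_hyd = ρgQH = 818.0·9.81·0.306·99.04 = 243.2 kW
P_shaft = P_hyd/η = 243.2/0.64 = 380.0 kW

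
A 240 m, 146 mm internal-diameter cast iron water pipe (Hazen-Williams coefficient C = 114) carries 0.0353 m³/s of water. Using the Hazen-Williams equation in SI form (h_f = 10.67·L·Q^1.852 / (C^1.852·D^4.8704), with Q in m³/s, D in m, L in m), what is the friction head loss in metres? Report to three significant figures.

h_f = 10.67·240·0.0353^1.852 / (114^1.852·0.146^4.8704) = 9.537 m

h_f ≈ 9.54 m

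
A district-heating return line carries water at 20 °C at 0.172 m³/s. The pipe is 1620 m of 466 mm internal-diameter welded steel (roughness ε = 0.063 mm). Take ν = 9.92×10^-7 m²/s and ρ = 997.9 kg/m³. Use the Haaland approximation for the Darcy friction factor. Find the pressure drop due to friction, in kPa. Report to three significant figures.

Δp ≈ 26.0 kPa

V = 4Q/(πD²) = 4·0.172/(π·0.466²) = 1.008 m/s
Re = VD/ν = 1.008·0.466/9.92×10^-7 = 4.74×10^5 → turbulent
ε/D = 0.063/466 = 1.35×10^-4
Haaland: f = 0.01473
h_f = f(L/D)V²/(2g) = 0.01473·(1620/0.466)·1.008²/(2·9.81) = 2.654 m
Δp = ρg·h_f = 997.9·9.81·2.654 = 25.98 kPa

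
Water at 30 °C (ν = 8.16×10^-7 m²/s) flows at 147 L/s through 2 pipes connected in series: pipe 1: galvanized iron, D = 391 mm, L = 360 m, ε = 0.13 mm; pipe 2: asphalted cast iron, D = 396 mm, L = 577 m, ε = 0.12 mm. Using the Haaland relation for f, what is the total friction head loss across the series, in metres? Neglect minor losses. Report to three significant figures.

H ≈ 2.84 m

Pipe 1: V = 1.224 m/s, Re = 5.87×10^5, ε/D = 3.32×10^-4, f = 0.01626, h_1 = f(L/D)V²/2g = 1.144 m
Pipe 2: V = 1.194 m/s, Re = 5.79×10^5, ε/D = 3.03×10^-4, f = 0.01604, h_2 = f(L/D)V²/2g = 1.696 m
Series → Q common, losses add: H = Σh = 2.840 m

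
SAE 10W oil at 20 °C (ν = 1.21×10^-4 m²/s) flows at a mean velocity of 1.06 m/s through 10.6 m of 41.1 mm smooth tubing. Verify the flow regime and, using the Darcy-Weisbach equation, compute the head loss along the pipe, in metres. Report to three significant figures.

Re = VD/ν = 1.06·0.04110/1.21×10^-4 = 360 → laminar (Re < 2300)
f = 64/Re = 0.1778
h_f = f(L/D)V²/(2g) = 0.1778·(10.6/0.04110)·1.06²/(2·9.81) = 2.625 m

h_f ≈ 2.63 m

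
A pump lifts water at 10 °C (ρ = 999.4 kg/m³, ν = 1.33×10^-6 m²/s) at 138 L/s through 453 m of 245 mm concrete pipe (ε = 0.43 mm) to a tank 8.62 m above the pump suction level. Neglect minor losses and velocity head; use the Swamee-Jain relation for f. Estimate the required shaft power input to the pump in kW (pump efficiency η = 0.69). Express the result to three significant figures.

V = 4Q/(πD²) = 2.927 m/s; Re = 5.39×10^5; ε/D = 0.00176; f = 0.02311
h_f = f(L/D)V²/2g = 18.66 m
Total head H = z + h_f = 8.62 + 18.66 = 27.28 m
P_hyd = ρgQH = 999.4·9.81·0.138·27.28 = 36.91 kW
P_shaft = P_hyd/η = 36.91/0.69 = 53.50 kW

P_shaft ≈ 53.5 kW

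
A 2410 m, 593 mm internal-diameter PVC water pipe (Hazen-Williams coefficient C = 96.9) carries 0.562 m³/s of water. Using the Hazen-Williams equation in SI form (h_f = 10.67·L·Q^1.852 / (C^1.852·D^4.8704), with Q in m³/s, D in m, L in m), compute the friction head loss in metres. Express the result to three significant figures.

h_f = 10.67·2410·0.562^1.852 / (96.9^1.852·0.593^4.8704) = 23.62 m

h_f ≈ 23.6 m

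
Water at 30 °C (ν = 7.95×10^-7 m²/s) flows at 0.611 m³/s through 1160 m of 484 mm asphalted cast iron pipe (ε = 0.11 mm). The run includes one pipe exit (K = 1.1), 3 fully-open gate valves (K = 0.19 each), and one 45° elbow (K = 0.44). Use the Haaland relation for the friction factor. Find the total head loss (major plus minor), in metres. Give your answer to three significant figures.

V = 4Q/(πD²) = 3.321 m/s; V²/2g = 0.5621 m
Re = 2.02×10^6, ε/D = 2.27×10^-4 → f = 0.01452 (Haaland)
Major: h_f = f(L/D)·V²/2g = 0.01452·2397·0.5621 = 19.57 m
Minor: ΣK = 2.11; h_m = ΣK·V²/2g = 1.186 m
Total H_L = 19.57 + 1.186 = 20.75 m

H_L ≈ 20.8 m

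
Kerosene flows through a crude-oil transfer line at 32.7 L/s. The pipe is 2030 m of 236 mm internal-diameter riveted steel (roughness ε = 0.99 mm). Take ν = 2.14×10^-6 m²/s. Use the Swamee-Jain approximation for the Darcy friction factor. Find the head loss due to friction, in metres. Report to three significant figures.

V = 4Q/(πD²) = 4·0.0327/(π·0.236²) = 0.7475 m/s
Re = VD/ν = 0.7475·0.236/2.14×10^-6 = 8.24×10^4 → turbulent
ε/D = 0.99/236 = 0.00419
Swamee-Jain: f = 0.03036
h_f = f(L/D)V²/(2g) = 0.03036·(2030/0.236)·0.7475²/(2·9.81) = 7.437 m

h_f ≈ 7.44 m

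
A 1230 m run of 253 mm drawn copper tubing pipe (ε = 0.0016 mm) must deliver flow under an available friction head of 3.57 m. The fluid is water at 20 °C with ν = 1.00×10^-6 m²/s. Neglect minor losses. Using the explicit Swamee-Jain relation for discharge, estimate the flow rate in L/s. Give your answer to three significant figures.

Swamee-Jain (Type II): Q = -0.965·√(gD⁵h_f/L)·ln[ε/(3.7D) + √(3.17ν²L/(gD³h_f))]
√(gD⁵h_f/L) = √(9.81·0.253⁵·3.57/1230) = 0.005433
ε/(3.7D) = 1.71×10^-6; √(3.17ν²L/(gD³h_f)) = 8.29×10^-5
Q = -0.965·0.005433·ln(8.462×10^-5) = 0.04916 m³/s
Check: V = 0.978 m/s, Re = 2.47×10^5, f = 0.01497, h_f = 3.55 m ≈ 3.57 m ✓

Q ≈ 49.2 L/s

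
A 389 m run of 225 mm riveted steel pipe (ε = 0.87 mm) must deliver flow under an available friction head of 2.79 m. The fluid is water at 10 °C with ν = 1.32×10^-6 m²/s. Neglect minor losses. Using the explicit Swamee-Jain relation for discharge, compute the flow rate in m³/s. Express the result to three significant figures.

Swamee-Jain (Type II): Q = -0.965·√(gD⁵h_f/L)·ln[ε/(3.7D) + √(3.17ν²L/(gD³h_f))]
√(gD⁵h_f/L) = √(9.81·0.225⁵·2.79/389) = 0.006370
ε/(3.7D) = 0.00105; √(3.17ν²L/(gD³h_f)) = 8.30×10^-5
Q = -0.965·0.006370·ln(0.001128) = 0.04172 m³/s
Check: V = 1.05 m/s, Re = 1.79×10^5, f = 0.02896, h_f = 2.81 m ≈ 2.79 m ✓

Q ≈ 0.0417 m³/s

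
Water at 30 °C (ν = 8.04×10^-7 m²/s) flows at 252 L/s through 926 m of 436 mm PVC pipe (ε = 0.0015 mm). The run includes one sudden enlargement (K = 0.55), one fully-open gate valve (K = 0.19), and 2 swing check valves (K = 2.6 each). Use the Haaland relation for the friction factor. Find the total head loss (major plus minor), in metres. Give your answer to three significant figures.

H_L ≈ 4.51 m

V = 4Q/(πD²) = 1.688 m/s; V²/2g = 0.1452 m
Re = 9.15×10^5, ε/D = 3.44×10^-6 → f = 0.01181 (Haaland)
Major: h_f = f(L/D)·V²/2g = 0.01181·2124·0.1452 = 3.643 m
Minor: ΣK = 5.94; h_m = ΣK·V²/2g = 0.8625 m
Total H_L = 3.643 + 0.8625 = 4.506 m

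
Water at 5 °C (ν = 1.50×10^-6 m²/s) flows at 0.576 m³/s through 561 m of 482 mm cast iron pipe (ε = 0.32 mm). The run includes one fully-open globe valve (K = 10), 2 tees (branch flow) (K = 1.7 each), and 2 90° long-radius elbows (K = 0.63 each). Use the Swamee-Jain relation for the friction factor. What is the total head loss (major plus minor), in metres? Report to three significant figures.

H_L ≈ 18.3 m

V = 4Q/(πD²) = 3.157 m/s; V²/2g = 0.5079 m
Re = 1.01×10^6, ε/D = 6.64×10^-4 → f = 0.01831 (Swamee-Jain)
Major: h_f = f(L/D)·V²/2g = 0.01831·1164·0.5079 = 10.83 m
Minor: ΣK = 14.7; h_m = ΣK·V²/2g = 7.446 m
Total H_L = 10.83 + 7.446 = 18.27 m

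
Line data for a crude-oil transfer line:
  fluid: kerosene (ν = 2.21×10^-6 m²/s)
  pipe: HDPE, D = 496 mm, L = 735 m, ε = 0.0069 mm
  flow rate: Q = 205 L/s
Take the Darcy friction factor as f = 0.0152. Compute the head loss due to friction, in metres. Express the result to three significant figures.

h_f ≈ 1.29 m

V = 4Q/(πD²) = 4·0.205/(π·0.496²) = 1.061 m/s
h_f = f(L/D)V²/(2g) = 0.01520·(735/0.496)·1.061²/(2·9.81) = 1.292 m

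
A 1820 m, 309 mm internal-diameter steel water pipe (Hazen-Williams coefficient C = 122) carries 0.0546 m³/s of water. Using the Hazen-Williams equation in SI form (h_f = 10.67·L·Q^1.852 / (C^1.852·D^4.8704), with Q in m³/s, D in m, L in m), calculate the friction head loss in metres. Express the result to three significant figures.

h_f ≈ 3.71 m

h_f = 10.67·1820·0.0546^1.852 / (122^1.852·0.309^4.8704) = 3.713 m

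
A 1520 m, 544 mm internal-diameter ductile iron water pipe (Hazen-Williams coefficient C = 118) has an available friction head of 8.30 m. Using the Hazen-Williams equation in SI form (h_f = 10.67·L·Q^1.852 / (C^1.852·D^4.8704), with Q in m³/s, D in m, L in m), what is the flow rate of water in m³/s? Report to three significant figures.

Q ≈ 0.398 m³/s

Rearranging: Q = [h_f·C^1.852·D^4.8704 / (10.67·L)]^(1/1.852)
Q = [8.30·118^1.852·0.544^4.8704 / (10.67·1520)]^0.540 = 0.3977 m³/s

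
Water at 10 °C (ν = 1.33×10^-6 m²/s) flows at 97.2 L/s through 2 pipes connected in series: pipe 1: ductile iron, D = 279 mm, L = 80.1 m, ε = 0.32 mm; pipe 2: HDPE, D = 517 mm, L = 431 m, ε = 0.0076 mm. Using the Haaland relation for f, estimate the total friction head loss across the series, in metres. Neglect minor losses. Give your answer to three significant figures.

Pipe 1: V = 1.590 m/s, Re = 3.34×10^5, ε/D = 0.00115, f = 0.02105, h_1 = f(L/D)V²/2g = 0.7785 m
Pipe 2: V = 0.4630 m/s, Re = 1.80×10^5, ε/D = 1.47×10^-5, f = 0.01591, h_2 = f(L/D)V²/2g = 0.1449 m
Series → Q common, losses add: H = Σh = 0.9234 m

H ≈ 0.923 m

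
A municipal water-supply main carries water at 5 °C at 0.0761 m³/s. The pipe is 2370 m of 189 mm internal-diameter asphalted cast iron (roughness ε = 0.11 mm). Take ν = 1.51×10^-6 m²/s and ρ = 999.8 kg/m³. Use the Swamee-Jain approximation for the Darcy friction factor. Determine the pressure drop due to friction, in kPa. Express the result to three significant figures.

Δp ≈ 860 kPa

V = 4Q/(πD²) = 4·0.0761/(π·0.189²) = 2.713 m/s
Re = VD/ν = 2.713·0.189/1.51×10^-6 = 3.40×10^5 → turbulent
ε/D = 0.11/189 = 5.82×10^-4
Swamee-Jain: f = 0.01864
h_f = f(L/D)V²/(2g) = 0.01864·(2370/0.189)·2.713²/(2·9.81) = 87.66 m
Δp = ρg·h_f = 999.8·9.81·87.66 = 859.8 kPa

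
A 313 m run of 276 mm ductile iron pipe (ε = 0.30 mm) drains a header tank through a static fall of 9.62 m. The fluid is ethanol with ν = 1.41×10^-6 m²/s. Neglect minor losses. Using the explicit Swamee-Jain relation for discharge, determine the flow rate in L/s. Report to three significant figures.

Swamee-Jain (Type II): Q = -0.965·√(gD⁵h_f/L)·ln[ε/(3.7D) + √(3.17ν²L/(gD³h_f))]
√(gD⁵h_f/L) = √(9.81·0.276⁵·9.62/313) = 0.02197
ε/(3.7D) = 2.94×10^-4; √(3.17ν²L/(gD³h_f)) = 3.15×10^-5
Q = -0.965·0.02197·ln(3.253×10^-4) = 0.1703 m³/s
Check: V = 2.85 m/s, Re = 5.57×10^5, f = 0.02066, h_f = 9.68 m ≈ 9.62 m ✓

Q ≈ 170 L/s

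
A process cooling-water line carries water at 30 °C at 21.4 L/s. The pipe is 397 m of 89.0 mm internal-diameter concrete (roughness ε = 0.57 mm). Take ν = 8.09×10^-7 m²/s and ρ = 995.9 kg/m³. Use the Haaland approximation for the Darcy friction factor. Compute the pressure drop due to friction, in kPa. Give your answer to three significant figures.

Δp ≈ 868 kPa

V = 4Q/(πD²) = 4·0.0214/(π·0.0890²) = 3.440 m/s
Re = VD/ν = 3.440·0.0890/8.09×10^-7 = 3.78×10^5 → turbulent
ε/D = 0.57/89.0 = 0.00640
Haaland: f = 0.03304
h_f = f(L/D)V²/(2g) = 0.03304·(397/0.0890)·3.440²/(2·9.81) = 88.88 m
Δp = ρg·h_f = 995.9·9.81·88.88 = 868.4 kPa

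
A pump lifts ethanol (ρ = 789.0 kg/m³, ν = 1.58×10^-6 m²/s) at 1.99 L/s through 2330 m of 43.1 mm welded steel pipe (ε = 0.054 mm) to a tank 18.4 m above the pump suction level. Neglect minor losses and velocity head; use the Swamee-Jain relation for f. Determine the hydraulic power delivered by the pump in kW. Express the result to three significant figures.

P_hyd ≈ 2.33 kW

V = 4Q/(πD²) = 1.364 m/s; Re = 3.72×10^4; ε/D = 0.00125; f = 0.02589
h_f = f(L/D)V²/2g = 132.7 m
Total head H = z + h_f = 18.4 + 132.7 = 151.1 m
P_hyd = ρgQH = 789.0·9.81·0.00199·151.1 = 2.327 kW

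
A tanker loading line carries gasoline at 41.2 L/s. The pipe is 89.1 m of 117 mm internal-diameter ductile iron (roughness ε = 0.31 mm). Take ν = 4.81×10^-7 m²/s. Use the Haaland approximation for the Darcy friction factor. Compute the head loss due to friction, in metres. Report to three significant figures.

h_f ≈ 14.5 m

V = 4Q/(πD²) = 4·0.0412/(π·0.117²) = 3.832 m/s
Re = VD/ν = 3.832·0.117/4.81×10^-7 = 9.32×10^5 → turbulent
ε/D = 0.31/117 = 0.00265
Haaland: f = 0.02547
h_f = f(L/D)V²/(2g) = 0.02547·(89.1/0.117)·3.832²/(2·9.81) = 14.52 m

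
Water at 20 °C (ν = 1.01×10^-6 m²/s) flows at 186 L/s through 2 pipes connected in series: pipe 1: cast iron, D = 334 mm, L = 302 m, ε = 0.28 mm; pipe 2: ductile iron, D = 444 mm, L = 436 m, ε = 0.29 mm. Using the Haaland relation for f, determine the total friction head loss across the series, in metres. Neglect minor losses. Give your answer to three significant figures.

H ≈ 5.34 m

Pipe 1: V = 2.123 m/s, Re = 7.02×10^5, ε/D = 8.38×10^-4, f = 0.01928, h_1 = f(L/D)V²/2g = 4.005 m
Pipe 2: V = 1.201 m/s, Re = 5.28×10^5, ε/D = 6.53×10^-4, f = 0.01845, h_2 = f(L/D)V²/2g = 1.333 m
Series → Q common, losses add: H = Σh = 5.338 m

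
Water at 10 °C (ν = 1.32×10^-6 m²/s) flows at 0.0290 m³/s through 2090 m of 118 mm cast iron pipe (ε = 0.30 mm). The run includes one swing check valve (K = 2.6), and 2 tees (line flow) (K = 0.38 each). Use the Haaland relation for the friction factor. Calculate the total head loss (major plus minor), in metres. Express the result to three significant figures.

H_L ≈ 164 m

V = 4Q/(πD²) = 2.652 m/s; V²/2g = 0.3584 m
Re = 2.37×10^5, ε/D = 0.00254 → f = 0.02561 (Haaland)
Major: h_f = f(L/D)·V²/2g = 0.02561·17712·0.3584 = 162.6 m
Minor: ΣK = 3.36; h_m = ΣK·V²/2g = 1.204 m
Total H_L = 162.6 + 1.204 = 163.8 m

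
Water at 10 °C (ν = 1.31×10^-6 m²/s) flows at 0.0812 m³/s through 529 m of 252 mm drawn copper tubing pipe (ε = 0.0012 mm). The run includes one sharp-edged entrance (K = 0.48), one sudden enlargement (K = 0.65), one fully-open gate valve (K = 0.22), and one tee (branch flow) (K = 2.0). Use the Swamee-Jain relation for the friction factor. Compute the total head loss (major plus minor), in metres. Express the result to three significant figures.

H_L ≈ 4.51 m

V = 4Q/(πD²) = 1.628 m/s; V²/2g = 0.1351 m
Re = 3.13×10^5, ε/D = 4.76×10^-6 → f = 0.01432 (Swamee-Jain)
Major: h_f = f(L/D)·V²/2g = 0.01432·2099·0.1351 = 4.060 m
Minor: ΣK = 3.35; h_m = ΣK·V²/2g = 0.4526 m
Total H_L = 4.060 + 0.4526 = 4.513 m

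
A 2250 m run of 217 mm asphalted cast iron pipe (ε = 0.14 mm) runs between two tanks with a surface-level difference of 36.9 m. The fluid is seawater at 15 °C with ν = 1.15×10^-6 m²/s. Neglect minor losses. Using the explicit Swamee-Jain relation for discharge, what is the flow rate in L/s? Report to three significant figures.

Swamee-Jain (Type II): Q = -0.965·√(gD⁵h_f/L)·ln[ε/(3.7D) + √(3.17ν²L/(gD³h_f))]
√(gD⁵h_f/L) = √(9.81·0.217⁵·36.9/2250) = 0.008798
ε/(3.7D) = 1.74×10^-4; √(3.17ν²L/(gD³h_f)) = 5.05×10^-5
Q = -0.965·0.008798·ln(2.249×10^-4) = 0.07132 m³/s
Check: V = 1.93 m/s, Re = 3.64×10^5, f = 0.01891, h_f = 37.2 m ≈ 36.9 m ✓

Q ≈ 71.3 L/s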